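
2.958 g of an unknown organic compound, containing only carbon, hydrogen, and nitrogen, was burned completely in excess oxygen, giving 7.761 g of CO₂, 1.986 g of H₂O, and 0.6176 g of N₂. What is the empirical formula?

mol C = 7.761 g CO₂ ÷ 44.009 g/mol = 0.17635 mol
mol H = 2 × 1.986 g H₂O ÷ 18.015 g/mol = 0.22048 mol
mol N = 2 × 0.6176 g N₂ ÷ 28.014 g/mol = 0.044092 mol
Divide by the smallest (0.044092 mol): C 4.000, H 5.000, N 1.000

C4H5N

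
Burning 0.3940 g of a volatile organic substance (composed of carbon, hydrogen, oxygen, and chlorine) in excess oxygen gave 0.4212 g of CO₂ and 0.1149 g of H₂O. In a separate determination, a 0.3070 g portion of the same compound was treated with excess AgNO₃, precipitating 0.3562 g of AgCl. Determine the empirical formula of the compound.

C3H4ClO3

mol C = 0.4212 g CO₂ ÷ 44.009 g/mol = 0.0095708 mol
mol H = 2 × 0.1149 g H₂O ÷ 18.015 g/mol = 0.012756 mol
From the AgCl data: mol Cl per gram of compound = (0.3562 ÷ 143.318) ÷ 0.3070 = 0.0080957 mol/g, so in the 0.3940 g combustion sample mol Cl = 0.0031897 mol
mass O = 0.3940 − (0.11495 + 0.012858 + 0.11308) = 0.15311 g → mol O = 0.15311 ÷ 15.999 = 0.0095701 mol
Divide by the smallest (0.0031897 mol): C 3.001, H 3.999, Cl 1.000, O 3.000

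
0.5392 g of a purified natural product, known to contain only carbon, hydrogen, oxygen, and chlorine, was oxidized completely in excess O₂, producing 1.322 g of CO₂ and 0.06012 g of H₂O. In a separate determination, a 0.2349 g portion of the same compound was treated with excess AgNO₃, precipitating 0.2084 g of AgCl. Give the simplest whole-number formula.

mol C = 1.322 g CO₂ ÷ 44.009 g/mol = 0.030039 mol
mol H = 2 × 0.06012 g H₂O ÷ 18.015 g/mol = 0.0066744 mol
From the AgCl data: mol Cl per gram of compound = (0.2084 ÷ 143.318) ÷ 0.2349 = 0.0061903 mol/g, so in the 0.5392 g combustion sample mol Cl = 0.0033378 mol
mass O = 0.5392 − (0.36080 + 0.0067278 + 0.11833) = 0.053344 g → mol O = 0.053344 ÷ 15.999 = 0.0033342 mol
Divide by the smallest (0.0033342 mol): C 9.009, H 2.002, Cl 1.001, O 1.000

C9H2ClO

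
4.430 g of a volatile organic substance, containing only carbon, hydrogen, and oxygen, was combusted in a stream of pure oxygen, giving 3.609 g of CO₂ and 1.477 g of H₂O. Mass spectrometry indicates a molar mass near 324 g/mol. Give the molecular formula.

mol C = 3.609 g CO₂ ÷ 44.009 g/mol = 0.082006 mol
mol H = 2 × 1.477 g H₂O ÷ 18.015 g/mol = 0.16397 mol
mass O = 4.430 − (0.98497 + 0.16529) = 3.2797 g → mol O = 3.2797 ÷ 15.999 = 0.20500 mol
Divide by the smallest (0.082006 mol): C 1.000, H 2.000, O 2.500
Multiplying each by 2 gives whole numbers: C 2.00, H 4.00, O 5.00
Empirical formula: C2H4O5
Empirical-formula mass = 108.05 g/mol; 324 ÷ 108.05 ≈ 3, so the molecular formula is C6H12O15.

C6H12O15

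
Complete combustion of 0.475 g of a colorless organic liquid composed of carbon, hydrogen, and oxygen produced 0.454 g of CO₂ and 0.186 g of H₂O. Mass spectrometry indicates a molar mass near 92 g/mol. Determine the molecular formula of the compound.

C2H4O4

mol C = 0.454 g CO₂ ÷ 44.009 g/mol = 0.01032 mol
mol H = 2 × 0.186 g H₂O ÷ 18.015 g/mol = 0.02065 mol
mass O = 0.475 − (0.1239 + 0.02081) = 0.3303 g → mol O = 0.3303 ÷ 15.999 = 0.02064 mol
Divide by the smallest (0.01032 mol): C 1.000, H 2.002, O 2.001
Empirical formula: CH2O2
Empirical-formula mass = 46.02 g/mol; 92 ÷ 46.02 ≈ 2, so the molecular formula is C2H4O4.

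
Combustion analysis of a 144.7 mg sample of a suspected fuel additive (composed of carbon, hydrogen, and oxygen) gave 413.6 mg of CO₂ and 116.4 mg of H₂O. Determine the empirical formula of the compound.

C8H11O

mol C = 0.4136 g CO₂ ÷ 44.009 g/mol = 0.0093981 mol
mol H = 2 × 0.1164 g H₂O ÷ 18.015 g/mol = 0.012923 mol
mass O = 0.1447 − (0.11288 + 0.013026) = 0.018794 g → mol O = 0.018794 ÷ 15.999 = 0.0011747 mol
Divide by the smallest (0.0011747 mol): C 8.001, H 11.001, O 1.000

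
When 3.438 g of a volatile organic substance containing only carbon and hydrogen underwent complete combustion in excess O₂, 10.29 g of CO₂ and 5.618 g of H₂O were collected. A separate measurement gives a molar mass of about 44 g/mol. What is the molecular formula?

mol C = 10.29 g CO₂ ÷ 44.009 g/mol = 0.23382 mol
mol H = 2 × 5.618 g H₂O ÷ 18.015 g/mol = 0.62370 mol
Divide by the smallest (0.23382 mol): C 1.000, H 2.667
Multiplying each by 3 gives whole numbers: C 3.00, H 8.00
Empirical formula: C3H8
Empirical-formula mass = 44.10 g/mol; 44 ÷ 44.10 ≈ 1, so the molecular formula is C3H8.

C3H8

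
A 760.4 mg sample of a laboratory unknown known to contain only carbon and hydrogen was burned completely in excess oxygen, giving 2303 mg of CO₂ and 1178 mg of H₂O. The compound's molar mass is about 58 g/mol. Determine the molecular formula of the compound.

C4H10

mol C = 2.303 g CO₂ ÷ 44.009 g/mol = 0.052330 mol
mol H = 2 × 1.178 g H₂O ÷ 18.015 g/mol = 0.13078 mol
Divide by the smallest (0.052330 mol): C 1.000, H 2.499
Multiplying each by 2 gives whole numbers: C 2.00, H 5.00
Empirical formula: C2H5
Empirical-formula mass = 29.06 g/mol; 58 ÷ 29.06 ≈ 2, so the molecular formula is C4H10.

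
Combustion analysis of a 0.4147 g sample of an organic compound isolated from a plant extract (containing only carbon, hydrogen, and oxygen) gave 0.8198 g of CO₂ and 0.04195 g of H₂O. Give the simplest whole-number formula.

C8H2O5

mol C = 0.8198 g CO₂ ÷ 44.009 g/mol = 0.018628 mol
mol H = 2 × 0.04195 g H₂O ÷ 18.015 g/mol = 0.0046572 mol
mass O = 0.4147 − (0.22374 + 0.0046945) = 0.18626 g → mol O = 0.18626 ÷ 15.999 = 0.011642 mol
Divide by the smallest (0.0046572 mol): C 4.000, H 1.000, O 2.500
Multiplying each by 2 gives whole numbers: C 8.00, H 2.00, O 5.00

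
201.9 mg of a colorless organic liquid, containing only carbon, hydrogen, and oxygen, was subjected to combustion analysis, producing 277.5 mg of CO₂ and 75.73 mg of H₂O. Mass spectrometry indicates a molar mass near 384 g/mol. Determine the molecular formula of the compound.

mol C = 0.2775 g CO₂ ÷ 44.009 g/mol = 0.0063055 mol
mol H = 2 × 0.07573 g H₂O ÷ 18.015 g/mol = 0.0084074 mol
mass O = 0.2019 − (0.075736 + 0.0084747) = 0.11769 g → mol O = 0.11769 ÷ 15.999 = 0.0073561 mol
Divide by the smallest (0.0063055 mol): C 1.000, H 1.333, O 1.167
Multiplying each by 6 gives whole numbers: C 6.00, H 8.00, O 7.00
Empirical formula: C6H8O7
Empirical-formula mass = 192.12 g/mol; 384 ÷ 192.12 ≈ 2, so the molecular formula is C12H16O14.

C12H16O14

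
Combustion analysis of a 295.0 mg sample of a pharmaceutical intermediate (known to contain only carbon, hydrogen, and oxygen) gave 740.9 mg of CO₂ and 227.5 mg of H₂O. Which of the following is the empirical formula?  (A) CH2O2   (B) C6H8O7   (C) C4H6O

(C) C4H6O

mol C = 0.7409 g CO₂ ÷ 44.009 g/mol = 0.016835 mol
mol H = 2 × 0.2275 g H₂O ÷ 18.015 g/mol = 0.025257 mol
mass O = 0.2950 − (0.20221 + 0.025459) = 0.067334 g → mol O = 0.067334 ÷ 15.999 = 0.0042086 mol
Divide by the smallest (0.0042086 mol): C 4.000, H 6.001, O 1.000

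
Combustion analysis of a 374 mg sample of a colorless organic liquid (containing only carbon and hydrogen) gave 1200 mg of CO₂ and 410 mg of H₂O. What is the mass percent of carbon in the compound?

87.6%

mol C = 1.20 g CO₂ ÷ 44.009 g/mol = 0.02727 mol
mol H = 2 × 0.410 g H₂O ÷ 18.015 g/mol = 0.04552 mol
mass % C = 0.3275 g ÷ 0.374 g × 100%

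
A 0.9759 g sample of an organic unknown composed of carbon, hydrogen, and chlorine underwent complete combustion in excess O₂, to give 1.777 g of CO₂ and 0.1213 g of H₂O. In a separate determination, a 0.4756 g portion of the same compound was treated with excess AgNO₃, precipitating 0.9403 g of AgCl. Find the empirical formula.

C3HCl

mol C = 1.777 g CO₂ ÷ 44.009 g/mol = 0.040378 mol
mol H = 2 × 0.1213 g H₂O ÷ 18.015 g/mol = 0.013467 mol
From the AgCl data: mol Cl per gram of compound = (0.9403 ÷ 143.318) ÷ 0.4756 = 0.013795 mol/g, so in the 0.9759 g combustion sample mol Cl = 0.013463 mol
Divide by the smallest (0.013463 mol): C 2.999, H 1.000, Cl 1.000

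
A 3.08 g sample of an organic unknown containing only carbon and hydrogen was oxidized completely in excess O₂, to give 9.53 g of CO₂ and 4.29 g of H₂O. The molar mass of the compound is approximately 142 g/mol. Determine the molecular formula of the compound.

C10H22

mol C = 9.53 g CO₂ ÷ 44.009 g/mol = 0.2165 mol
mol H = 2 × 4.29 g H₂O ÷ 18.015 g/mol = 0.4763 mol
Divide by the smallest (0.2165 mol): C 1.000, H 2.199
Multiplying each by 5 gives whole numbers: C 5.00, H 11.00
Empirical formula: C5H11
Empirical-formula mass = 71.14 g/mol; 142 ÷ 71.14 ≈ 2, so the molecular formula is C10H22.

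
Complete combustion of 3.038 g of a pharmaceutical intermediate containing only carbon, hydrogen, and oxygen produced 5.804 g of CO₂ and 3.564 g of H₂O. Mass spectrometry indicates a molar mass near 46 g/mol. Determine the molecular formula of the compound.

mol C = 5.804 g CO₂ ÷ 44.009 g/mol = 0.13188 mol
mol H = 2 × 3.564 g H₂O ÷ 18.015 g/mol = 0.39567 mol
mass O = 3.038 − (1.5840 + 0.39884) = 1.0551 g → mol O = 1.0551 ÷ 15.999 = 0.065950 mol
Divide by the smallest (0.065950 mol): C 2.000, H 6.000, O 1.000
Empirical formula: C2H6O
Empirical-formula mass = 46.07 g/mol; 46 ÷ 46.07 ≈ 1, so the molecular formula is C2H6O.

C2H6O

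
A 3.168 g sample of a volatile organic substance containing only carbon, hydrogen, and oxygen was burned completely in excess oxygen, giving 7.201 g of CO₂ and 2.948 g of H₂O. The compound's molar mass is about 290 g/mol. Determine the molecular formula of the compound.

mol C = 7.201 g CO₂ ÷ 44.009 g/mol = 0.16363 mol
mol H = 2 × 2.948 g H₂O ÷ 18.015 g/mol = 0.32728 mol
mass O = 3.168 − (1.9653 + 0.32990) = 0.87279 g → mol O = 0.87279 ÷ 15.999 = 0.054553 mol
Divide by the smallest (0.054553 mol): C 2.999, H 5.999, O 1.000
Empirical formula: C3H6O
Empirical-formula mass = 58.08 g/mol; 290 ÷ 58.08 ≈ 5, so the molecular formula is C15H30O5.

C15H30O5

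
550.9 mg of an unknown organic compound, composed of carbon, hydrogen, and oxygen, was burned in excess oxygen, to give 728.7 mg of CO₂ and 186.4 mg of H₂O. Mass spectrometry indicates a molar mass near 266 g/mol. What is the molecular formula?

mol C = 0.7287 g CO₂ ÷ 44.009 g/mol = 0.016558 mol
mol H = 2 × 0.1864 g H₂O ÷ 18.015 g/mol = 0.020694 mol
mass O = 0.5509 − (0.19888 + 0.020859) = 0.33116 g → mol O = 0.33116 ÷ 15.999 = 0.020699 mol
Divide by the smallest (0.016558 mol): C 1.000, H 1.250, O 1.250
Multiplying each by 4 gives whole numbers: C 4.00, H 5.00, O 5.00
Empirical formula: C4H5O5
Empirical-formula mass = 133.08 g/mol; 266 ÷ 133.08 ≈ 2, so the molecular formula is C8H10O10.

C8H10O10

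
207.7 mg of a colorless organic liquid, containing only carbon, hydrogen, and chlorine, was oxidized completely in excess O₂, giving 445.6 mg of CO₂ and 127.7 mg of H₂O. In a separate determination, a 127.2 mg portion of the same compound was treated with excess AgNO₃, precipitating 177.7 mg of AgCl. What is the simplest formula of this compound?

mol C = 0.4456 g CO₂ ÷ 44.009 g/mol = 0.010125 mol
mol H = 2 × 0.1277 g H₂O ÷ 18.015 g/mol = 0.014177 mol
From the AgCl data: mol Cl per gram of compound = (0.1777 ÷ 143.318) ÷ 0.1272 = 0.0097476 mol/g, so in the 0.2077 g combustion sample mol Cl = 0.0020246 mol
Divide by the smallest (0.0020246 mol): C 5.001, H 7.002, Cl 1.000

C5H7Cl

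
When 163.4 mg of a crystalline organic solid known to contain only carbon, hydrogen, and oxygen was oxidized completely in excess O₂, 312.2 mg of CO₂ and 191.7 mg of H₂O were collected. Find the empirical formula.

mol C = 0.3122 g CO₂ ÷ 44.009 g/mol = 0.0070940 mol
mol H = 2 × 0.1917 g H₂O ÷ 18.015 g/mol = 0.021282 mol
mass O = 0.1634 − (0.085206 + 0.021453) = 0.056741 g → mol O = 0.056741 ÷ 15.999 = 0.0035466 mol
Divide by the smallest (0.0035466 mol): C 2.000, H 6.001, O 1.000

C2H6O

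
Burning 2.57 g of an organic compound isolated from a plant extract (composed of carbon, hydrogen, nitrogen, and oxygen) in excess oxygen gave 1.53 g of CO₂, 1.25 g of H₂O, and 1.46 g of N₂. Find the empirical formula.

mol C = 1.53 g CO₂ ÷ 44.009 g/mol = 0.03477 mol
mol H = 2 × 1.25 g H₂O ÷ 18.015 g/mol = 0.1388 mol
mol N = 2 × 1.46 g N₂ ÷ 28.014 g/mol = 0.1042 mol
mass O = 2.57 − (0.4176 + 0.1399 + 1.460) = 0.5525 g → mol O = 0.5525 ÷ 15.999 = 0.03454 mol
Divide by the smallest (0.03454 mol): C 1.007, H 4.018, N 3.018, O 1.000

CH4N3O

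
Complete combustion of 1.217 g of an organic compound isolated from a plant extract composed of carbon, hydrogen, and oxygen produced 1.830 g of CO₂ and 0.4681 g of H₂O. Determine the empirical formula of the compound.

mol C = 1.830 g CO₂ ÷ 44.009 g/mol = 0.041582 mol
mol H = 2 × 0.4681 g H₂O ÷ 18.015 g/mol = 0.051968 mol
mass O = 1.217 − (0.49945 + 0.052384) = 0.66517 g → mol O = 0.66517 ÷ 15.999 = 0.041576 mol
Divide by the smallest (0.041576 mol): C 1.000, H 1.250, O 1.000
Multiplying each by 4 gives whole numbers: C 4.00, H 5.00, O 4.00

C4H5O4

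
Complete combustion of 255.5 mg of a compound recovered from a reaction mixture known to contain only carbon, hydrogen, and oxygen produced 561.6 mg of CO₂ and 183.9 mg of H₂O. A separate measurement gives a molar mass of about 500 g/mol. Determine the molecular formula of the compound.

mol C = 0.5616 g CO₂ ÷ 44.009 g/mol = 0.012761 mol
mol H = 2 × 0.1839 g H₂O ÷ 18.015 g/mol = 0.020416 mol
mass O = 0.2555 − (0.15327 + 0.020580) = 0.081648 g → mol O = 0.081648 ÷ 15.999 = 0.0051033 mol
Divide by the smallest (0.0051033 mol): C 2.501, H 4.001, O 1.000
Multiplying each by 2 gives whole numbers: C 5.00, H 8.00, O 2.00
Empirical formula: C5H8O2
Empirical-formula mass = 100.12 g/mol; 500 ÷ 100.12 ≈ 5, so the molecular formula is C25H40O10.

C25H40O10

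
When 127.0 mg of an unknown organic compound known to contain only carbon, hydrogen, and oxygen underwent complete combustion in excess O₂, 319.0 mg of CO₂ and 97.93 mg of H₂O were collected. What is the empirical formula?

C4H6O

mol C = 0.3190 g CO₂ ÷ 44.009 g/mol = 0.0072485 mol
mol H = 2 × 0.09793 g H₂O ÷ 18.015 g/mol = 0.010872 mol
mass O = 0.1270 − (0.087062 + 0.010959) = 0.028979 g → mol O = 0.028979 ÷ 15.999 = 0.0018113 mol
Divide by the smallest (0.0018113 mol): C 4.002, H 6.002, O 1.000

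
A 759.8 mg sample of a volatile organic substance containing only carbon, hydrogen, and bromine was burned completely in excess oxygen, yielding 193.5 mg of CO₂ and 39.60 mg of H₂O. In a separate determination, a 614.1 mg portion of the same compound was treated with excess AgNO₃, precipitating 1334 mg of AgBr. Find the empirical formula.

CHBr2

mol C = 0.1935 g CO₂ ÷ 44.009 g/mol = 0.0043968 mol
mol H = 2 × 0.03960 g H₂O ÷ 18.015 g/mol = 0.0043963 mol
From the AgBr data: mol Br per gram of compound = (1.334 ÷ 187.772) ÷ 0.6141 = 0.011569 mol/g, so in the 0.7598 g combustion sample mol Br = 0.0087899 mol
Divide by the smallest (0.0043963 mol): C 1.000, H 1.000, Br 1.999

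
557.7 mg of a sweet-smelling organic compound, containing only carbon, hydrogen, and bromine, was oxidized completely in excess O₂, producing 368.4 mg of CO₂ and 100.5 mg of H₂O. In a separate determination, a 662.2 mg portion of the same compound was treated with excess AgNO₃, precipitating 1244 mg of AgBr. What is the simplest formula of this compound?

mol C = 0.3684 g CO₂ ÷ 44.009 g/mol = 0.0083710 mol
mol H = 2 × 0.1005 g H₂O ÷ 18.015 g/mol = 0.011157 mol
From the AgBr data: mol Br per gram of compound = (1.244 ÷ 187.772) ÷ 0.6622 = 0.010005 mol/g, so in the 0.5577 g combustion sample mol Br = 0.0055796 mol
Divide by the smallest (0.0055796 mol): C 1.500, H 2.000, Br 1.000
Multiplying each by 2 gives whole numbers: C 3.00, H 4.00, Br 2.00

C3H4Br2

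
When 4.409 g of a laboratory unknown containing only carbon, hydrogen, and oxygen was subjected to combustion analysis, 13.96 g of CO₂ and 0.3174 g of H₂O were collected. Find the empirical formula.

C9HO

mol C = 13.96 g CO₂ ÷ 44.009 g/mol = 0.31721 mol
mol H = 2 × 0.3174 g H₂O ÷ 18.015 g/mol = 0.035237 mol
mass O = 4.409 − (3.8100 + 0.035519) = 0.56350 g → mol O = 0.56350 ÷ 15.999 = 0.035221 mol
Divide by the smallest (0.035221 mol): C 9.006, H 1.000, O 1.000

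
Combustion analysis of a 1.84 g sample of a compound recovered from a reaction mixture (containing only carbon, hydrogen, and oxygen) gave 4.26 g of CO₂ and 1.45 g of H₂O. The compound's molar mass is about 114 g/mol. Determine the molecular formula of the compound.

mol C = 4.26 g CO₂ ÷ 44.009 g/mol = 0.09680 mol
mol H = 2 × 1.45 g H₂O ÷ 18.015 g/mol = 0.1610 mol
mass O = 1.84 − (1.163 + 0.1623) = 0.5151 g → mol O = 0.5151 ÷ 15.999 = 0.03220 mol
Divide by the smallest (0.03220 mol): C 3.007, H 5.000, O 1.000
Empirical formula: C3H5O
Empirical-formula mass = 57.07 g/mol; 114 ÷ 57.07 ≈ 2, so the molecular formula is C6H10O2.

C6H10O2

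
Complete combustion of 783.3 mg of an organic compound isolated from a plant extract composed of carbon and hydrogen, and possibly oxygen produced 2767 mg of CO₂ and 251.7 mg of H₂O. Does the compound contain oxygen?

no

mol C = 2.767 g CO₂ ÷ 44.009 g/mol = 0.062874 mol
mol H = 2 × 0.2517 g H₂O ÷ 18.015 g/mol = 0.027943 mol
C and H together account for 0.78334 g — essentially the entire 0.7833 g sample — so the compound contains no oxygen.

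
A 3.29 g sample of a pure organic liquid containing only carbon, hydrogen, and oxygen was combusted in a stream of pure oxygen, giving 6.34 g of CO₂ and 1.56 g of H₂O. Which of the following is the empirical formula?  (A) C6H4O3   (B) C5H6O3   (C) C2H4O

mol C = 6.34 g CO₂ ÷ 44.009 g/mol = 0.1441 mol
mol H = 2 × 1.56 g H₂O ÷ 18.015 g/mol = 0.1732 mol
mass O = 3.29 − (1.730 + 0.1746) = 1.385 g → mol O = 1.385 ÷ 15.999 = 0.08657 mol
Divide by the smallest (0.08657 mol): C 1.664, H 2.000, O 1.000
Multiplying each by 3 gives whole numbers: C 4.99, H 6.00, O 3.00

(B) C5H6O3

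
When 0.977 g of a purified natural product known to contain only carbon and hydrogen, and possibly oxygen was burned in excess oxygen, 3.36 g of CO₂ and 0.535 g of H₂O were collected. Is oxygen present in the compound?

mol C = 3.36 g CO₂ ÷ 44.009 g/mol = 0.07635 mol
mol H = 2 × 0.535 g H₂O ÷ 18.015 g/mol = 0.05939 mol
C and H together account for 0.9769 g — essentially the entire 0.977 g sample — so the compound contains no oxygen.

no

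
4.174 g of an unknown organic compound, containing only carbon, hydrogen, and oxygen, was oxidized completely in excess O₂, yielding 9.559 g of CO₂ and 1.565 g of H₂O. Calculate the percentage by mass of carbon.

62.50%

mol C = 9.559 g CO₂ ÷ 44.009 g/mol = 0.21721 mol
mol H = 2 × 1.565 g H₂O ÷ 18.015 g/mol = 0.17374 mol
mass O = 4.174 − (2.6089 + 0.17513) = 1.3900 g → mol O = 1.3900 ÷ 15.999 = 0.086881 mol
mass % C = 2.6089 g ÷ 4.174 g × 100%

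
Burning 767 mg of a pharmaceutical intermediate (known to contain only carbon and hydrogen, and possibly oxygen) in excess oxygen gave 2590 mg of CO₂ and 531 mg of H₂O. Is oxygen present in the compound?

no

mol C = 2.59 g CO₂ ÷ 44.009 g/mol = 0.05885 mol
mol H = 2 × 0.531 g H₂O ÷ 18.015 g/mol = 0.05895 mol
C and H together account for 0.7663 g — essentially the entire 0.767 g sample — so the compound contains no oxygen.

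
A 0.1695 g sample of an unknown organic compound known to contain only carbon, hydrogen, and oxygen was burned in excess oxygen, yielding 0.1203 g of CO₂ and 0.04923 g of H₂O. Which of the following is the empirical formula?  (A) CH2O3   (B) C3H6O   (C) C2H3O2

(A) CH2O3

mol C = 0.1203 g CO₂ ÷ 44.009 g/mol = 0.0027335 mol
mol H = 2 × 0.04923 g H₂O ÷ 18.015 g/mol = 0.0054654 mol
mass O = 0.1695 − (0.032832 + 0.0055092) = 0.13116 g → mol O = 0.13116 ÷ 15.999 = 0.0081979 mol
Divide by the smallest (0.0027335 mol): C 1.000, H 1.999, O 2.999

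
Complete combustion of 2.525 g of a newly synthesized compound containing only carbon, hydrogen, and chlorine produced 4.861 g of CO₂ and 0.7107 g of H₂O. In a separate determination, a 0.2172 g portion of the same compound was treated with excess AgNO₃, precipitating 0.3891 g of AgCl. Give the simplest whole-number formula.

mol C = 4.861 g CO₂ ÷ 44.009 g/mol = 0.11045 mol
mol H = 2 × 0.7107 g H₂O ÷ 18.015 g/mol = 0.078901 mol
From the AgCl data: mol Cl per gram of compound = (0.3891 ÷ 143.318) ÷ 0.2172 = 0.012500 mol/g, so in the 2.525 g combustion sample mol Cl = 0.031562 mol
Divide by the smallest (0.031562 mol): C 3.500, H 2.500, Cl 1.000
Multiplying each by 2 gives whole numbers: C 7.00, H 5.00, Cl 2.00

C7H5Cl2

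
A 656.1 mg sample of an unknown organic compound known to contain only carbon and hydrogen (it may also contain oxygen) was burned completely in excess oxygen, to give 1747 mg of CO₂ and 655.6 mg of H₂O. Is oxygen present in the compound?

mol C = 1.747 g CO₂ ÷ 44.009 g/mol = 0.039696 mol
mol H = 2 × 0.6556 g H₂O ÷ 18.015 g/mol = 0.072784 mol
C and H account for only 0.55016 g of the 0.6561 g sample; the remaining 0.10594 g must be oxygen.

yes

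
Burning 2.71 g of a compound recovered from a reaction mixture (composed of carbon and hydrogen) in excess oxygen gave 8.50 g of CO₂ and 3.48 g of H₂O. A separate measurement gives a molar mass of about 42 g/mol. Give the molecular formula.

C3H6

mol C = 8.50 g CO₂ ÷ 44.009 g/mol = 0.1931 mol
mol H = 2 × 3.48 g H₂O ÷ 18.015 g/mol = 0.3863 mol
Divide by the smallest (0.1931 mol): C 1.000, H 2.000
Empirical formula: CH2
Empirical-formula mass = 14.03 g/mol; 42 ÷ 14.03 ≈ 3, so the molecular formula is C3H6.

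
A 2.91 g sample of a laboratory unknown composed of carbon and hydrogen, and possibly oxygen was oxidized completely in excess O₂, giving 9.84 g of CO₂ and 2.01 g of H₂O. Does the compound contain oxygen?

no

mol C = 9.84 g CO₂ ÷ 44.009 g/mol = 0.2236 mol
mol H = 2 × 2.01 g H₂O ÷ 18.015 g/mol = 0.2231 mol
C and H together account for 2.910 g — essentially the entire 2.91 g sample — so the compound contains no oxygen.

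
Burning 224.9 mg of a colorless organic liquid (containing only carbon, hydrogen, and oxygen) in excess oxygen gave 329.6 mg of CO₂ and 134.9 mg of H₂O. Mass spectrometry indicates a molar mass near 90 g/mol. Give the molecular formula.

mol C = 0.3296 g CO₂ ÷ 44.009 g/mol = 0.0074894 mol
mol H = 2 × 0.1349 g H₂O ÷ 18.015 g/mol = 0.014976 mol
mass O = 0.2249 − (0.089955 + 0.015096) = 0.11985 g → mol O = 0.11985 ÷ 15.999 = 0.0074910 mol
Divide by the smallest (0.0074894 mol): C 1.000, H 2.000, O 1.000
Empirical formula: CH2O
Empirical-formula mass = 30.03 g/mol; 90 ÷ 30.03 ≈ 3, so the molecular formula is C3H6O3.

C3H6O3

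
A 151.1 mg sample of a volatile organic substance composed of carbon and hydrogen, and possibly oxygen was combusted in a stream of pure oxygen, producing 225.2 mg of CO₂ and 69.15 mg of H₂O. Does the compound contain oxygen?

yes

mol C = 0.2252 g CO₂ ÷ 44.009 g/mol = 0.0051171 mol
mol H = 2 × 0.06915 g H₂O ÷ 18.015 g/mol = 0.0076769 mol
C and H account for only 0.069200 g of the 0.1511 g sample; the remaining 0.081900 g must be oxygen.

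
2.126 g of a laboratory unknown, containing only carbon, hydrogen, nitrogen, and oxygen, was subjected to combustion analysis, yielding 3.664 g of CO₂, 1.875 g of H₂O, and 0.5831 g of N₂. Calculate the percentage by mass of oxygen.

mol C = 3.664 g CO₂ ÷ 44.009 g/mol = 0.083256 mol
mol H = 2 × 1.875 g H₂O ÷ 18.015 g/mol = 0.20816 mol
mol N = 2 × 0.5831 g N₂ ÷ 28.014 g/mol = 0.041629 mol
mass O = 2.126 − (0.99998 + 0.20983 + 0.58310) = 0.33309 g → mol O = 0.33309 ÷ 15.999 = 0.020819 mol
mass % O = 0.33309 g ÷ 2.126 g × 100%

15.67%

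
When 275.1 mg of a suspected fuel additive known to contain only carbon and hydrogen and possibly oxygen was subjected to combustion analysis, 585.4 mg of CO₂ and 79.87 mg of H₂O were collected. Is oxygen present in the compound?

mol C = 0.5854 g CO₂ ÷ 44.009 g/mol = 0.013302 mol
mol H = 2 × 0.07987 g H₂O ÷ 18.015 g/mol = 0.0088671 mol
C and H account for only 0.16871 g of the 0.2751 g sample; the remaining 0.10639 g must be oxygen.

yes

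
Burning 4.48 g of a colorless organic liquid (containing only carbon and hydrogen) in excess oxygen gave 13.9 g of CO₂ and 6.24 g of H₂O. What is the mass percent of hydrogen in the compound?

mol C = 13.9 g CO₂ ÷ 44.009 g/mol = 0.3158 mol
mol H = 2 × 6.24 g H₂O ÷ 18.015 g/mol = 0.6928 mol
mass % H = 0.6983 g ÷ 4.48 g × 100%

15.6%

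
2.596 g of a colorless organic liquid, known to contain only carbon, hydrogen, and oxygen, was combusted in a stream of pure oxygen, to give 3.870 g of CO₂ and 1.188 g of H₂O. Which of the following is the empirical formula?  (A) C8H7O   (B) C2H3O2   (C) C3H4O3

(B) C2H3O2

mol C = 3.870 g CO₂ ÷ 44.009 g/mol = 0.087937 mol
mol H = 2 × 1.188 g H₂O ÷ 18.015 g/mol = 0.13189 mol
mass O = 2.596 − (1.0562 + 0.13295) = 1.4068 g → mol O = 1.4068 ÷ 15.999 = 0.087934 mol
Divide by the smallest (0.087934 mol): C 1.000, H 1.500, O 1.000
Multiplying each by 2 gives whole numbers: C 2.00, H 3.00, O 2.00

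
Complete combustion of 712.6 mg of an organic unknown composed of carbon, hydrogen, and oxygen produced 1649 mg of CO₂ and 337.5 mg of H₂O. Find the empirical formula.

mol C = 1.649 g CO₂ ÷ 44.009 g/mol = 0.037470 mol
mol H = 2 × 0.3375 g H₂O ÷ 18.015 g/mol = 0.037469 mol
mass O = 0.7126 − (0.45005 + 0.037769) = 0.22478 g → mol O = 0.22478 ÷ 15.999 = 0.014050 mol
Divide by the smallest (0.014050 mol): C 2.667, H 2.667, O 1.000
Multiplying each by 3 gives whole numbers: C 8.00, H 8.00, O 3.00

C8H8O3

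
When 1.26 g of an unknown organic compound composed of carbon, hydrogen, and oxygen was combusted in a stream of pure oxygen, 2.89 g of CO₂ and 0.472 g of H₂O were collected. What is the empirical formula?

mol C = 2.89 g CO₂ ÷ 44.009 g/mol = 0.06567 mol
mol H = 2 × 0.472 g H₂O ÷ 18.015 g/mol = 0.05240 mol
mass O = 1.26 − (0.7887 + 0.05282) = 0.4184 g → mol O = 0.4184 ÷ 15.999 = 0.02615 mol
Divide by the smallest (0.02615 mol): C 2.511, H 2.004, O 1.000
Multiplying each by 2 gives whole numbers: C 5.02, H 4.01, O 2.00

C5H4O2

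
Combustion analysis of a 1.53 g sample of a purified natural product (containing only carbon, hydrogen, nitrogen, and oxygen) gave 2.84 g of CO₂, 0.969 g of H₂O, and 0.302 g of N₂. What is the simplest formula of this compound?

C3H5NO

mol C = 2.84 g CO₂ ÷ 44.009 g/mol = 0.06453 mol
mol H = 2 × 0.969 g H₂O ÷ 18.015 g/mol = 0.1076 mol
mol N = 2 × 0.302 g N₂ ÷ 28.014 g/mol = 0.02156 mol
mass O = 1.53 − (0.7751 + 0.1084 + 0.3020) = 0.3445 g → mol O = 0.3445 ÷ 15.999 = 0.02153 mol
Divide by the smallest (0.02153 mol): C 2.997, H 4.997, N 1.001, O 1.000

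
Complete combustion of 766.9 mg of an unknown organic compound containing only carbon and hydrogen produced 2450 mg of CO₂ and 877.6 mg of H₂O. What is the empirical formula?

C4H7

mol C = 2.450 g CO₂ ÷ 44.009 g/mol = 0.055670 mol
mol H = 2 × 0.8776 g H₂O ÷ 18.015 g/mol = 0.097430 mol
Divide by the smallest (0.055670 mol): C 1.000, H 1.750
Multiplying each by 4 gives whole numbers: C 4.00, H 7.00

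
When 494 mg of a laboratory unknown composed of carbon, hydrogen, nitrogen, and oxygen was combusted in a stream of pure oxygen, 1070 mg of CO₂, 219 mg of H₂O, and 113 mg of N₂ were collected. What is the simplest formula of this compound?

C6H6N2O

mol C = 1.07 g CO₂ ÷ 44.009 g/mol = 0.02431 mol
mol H = 2 × 0.219 g H₂O ÷ 18.015 g/mol = 0.02431 mol
mol N = 2 × 0.113 g N₂ ÷ 28.014 g/mol = 0.008067 mol
mass O = 0.494 − (0.2920 + 0.02451 + 0.1130) = 0.06447 g → mol O = 0.06447 ÷ 15.999 = 0.004029 mol
Divide by the smallest (0.004029 mol): C 6.034, H 6.034, N 2.002, O 1.000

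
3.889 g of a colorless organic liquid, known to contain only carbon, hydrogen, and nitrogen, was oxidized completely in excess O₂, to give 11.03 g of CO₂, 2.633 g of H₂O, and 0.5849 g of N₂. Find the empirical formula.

C6H7N

mol C = 11.03 g CO₂ ÷ 44.009 g/mol = 0.25063 mol
mol H = 2 × 2.633 g H₂O ÷ 18.015 g/mol = 0.29231 mol
mol N = 2 × 0.5849 g N₂ ÷ 28.014 g/mol = 0.041758 mol
Divide by the smallest (0.041758 mol): C 6.002, H 7.000, N 1.000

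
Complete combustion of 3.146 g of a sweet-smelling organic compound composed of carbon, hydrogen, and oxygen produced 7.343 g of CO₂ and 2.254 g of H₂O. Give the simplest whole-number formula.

mol C = 7.343 g CO₂ ÷ 44.009 g/mol = 0.16685 mol
mol H = 2 × 2.254 g H₂O ÷ 18.015 g/mol = 0.25024 mol
mass O = 3.146 − (2.0041 + 0.25224) = 0.88970 g → mol O = 0.88970 ÷ 15.999 = 0.055610 mol
Divide by the smallest (0.055610 mol): C 3.000, H 4.500, O 1.000
Multiplying each by 2 gives whole numbers: C 6.00, H 9.00, O 2.00

C6H9O2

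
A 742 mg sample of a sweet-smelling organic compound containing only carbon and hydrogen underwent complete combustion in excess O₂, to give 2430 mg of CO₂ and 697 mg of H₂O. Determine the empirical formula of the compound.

mol C = 2.43 g CO₂ ÷ 44.009 g/mol = 0.05522 mol
mol H = 2 × 0.697 g H₂O ÷ 18.015 g/mol = 0.07738 mol
Divide by the smallest (0.05522 mol): C 1.000, H 1.401
Multiplying each by 5 gives whole numbers: C 5.00, H 7.01

C5H7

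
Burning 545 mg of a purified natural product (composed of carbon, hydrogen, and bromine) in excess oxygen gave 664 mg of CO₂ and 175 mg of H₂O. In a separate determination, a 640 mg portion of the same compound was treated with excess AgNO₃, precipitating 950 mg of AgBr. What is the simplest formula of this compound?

mol C = 0.664 g CO₂ ÷ 44.009 g/mol = 0.01509 mol
mol H = 2 × 0.175 g H₂O ÷ 18.015 g/mol = 0.01943 mol
From the AgBr data: mol Br per gram of compound = (0.950 ÷ 187.772) ÷ 0.640 = 0.007905 mol/g, so in the 0.545 g combustion sample mol Br = 0.004308 mol
Divide by the smallest (0.004308 mol): C 3.502, H 4.509, Br 1.000
Multiplying each by 2 gives whole numbers: C 7.00, H 9.02, Br 2.00

C7H9Br2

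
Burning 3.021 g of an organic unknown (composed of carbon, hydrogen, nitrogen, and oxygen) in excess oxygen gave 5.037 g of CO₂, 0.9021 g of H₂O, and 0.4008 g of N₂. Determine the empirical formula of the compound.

C8H7N2O5

mol C = 5.037 g CO₂ ÷ 44.009 g/mol = 0.11445 mol
mol H = 2 × 0.9021 g H₂O ÷ 18.015 g/mol = 0.10015 mol
mol N = 2 × 0.4008 g N₂ ÷ 28.014 g/mol = 0.028614 mol
mass O = 3.021 − (1.3747 + 0.10095 + 0.40080) = 1.1445 g → mol O = 1.1445 ÷ 15.999 = 0.071538 mol
Divide by the smallest (0.028614 mol): C 4.000, H 3.500, N 1.000, O 2.500
Multiplying each by 2 gives whole numbers: C 8.00, H 7.00, N 2.00, O 5.00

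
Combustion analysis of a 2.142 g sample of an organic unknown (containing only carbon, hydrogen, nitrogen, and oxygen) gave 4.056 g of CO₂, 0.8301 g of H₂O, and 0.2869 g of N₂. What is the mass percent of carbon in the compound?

mol C = 4.056 g CO₂ ÷ 44.009 g/mol = 0.092163 mol
mol H = 2 × 0.8301 g H₂O ÷ 18.015 g/mol = 0.092157 mol
mol N = 2 × 0.2869 g N₂ ÷ 28.014 g/mol = 0.020483 mol
mass O = 2.142 − (1.1070 + 0.092894 + 0.28690) = 0.65524 g → mol O = 0.65524 ÷ 15.999 = 0.040955 mol
mass % C = 1.1070 g ÷ 2.142 g × 100%

51.68%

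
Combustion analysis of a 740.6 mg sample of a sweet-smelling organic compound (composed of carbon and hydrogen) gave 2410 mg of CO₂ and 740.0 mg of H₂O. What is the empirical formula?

mol C = 2.410 g CO₂ ÷ 44.009 g/mol = 0.054762 mol
mol H = 2 × 0.7400 g H₂O ÷ 18.015 g/mol = 0.082154 mol
Divide by the smallest (0.054762 mol): C 1.000, H 1.500
Multiplying each by 2 gives whole numbers: C 2.00, H 3.00

C2H3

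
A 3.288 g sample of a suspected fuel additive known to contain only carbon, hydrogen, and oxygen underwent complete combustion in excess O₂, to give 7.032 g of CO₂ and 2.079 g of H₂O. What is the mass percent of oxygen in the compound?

34.55%

mol C = 7.032 g CO₂ ÷ 44.009 g/mol = 0.15979 mol
mol H = 2 × 2.079 g H₂O ÷ 18.015 g/mol = 0.23081 mol
mass O = 3.288 − (1.9192 + 0.23265) = 1.1362 g → mol O = 1.1362 ÷ 15.999 = 0.071015 mol
mass % O = 1.1362 g ÷ 3.288 g × 100%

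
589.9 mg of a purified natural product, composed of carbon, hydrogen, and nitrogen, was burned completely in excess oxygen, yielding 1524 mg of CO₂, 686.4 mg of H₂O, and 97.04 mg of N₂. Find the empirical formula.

mol C = 1.524 g CO₂ ÷ 44.009 g/mol = 0.034629 mol
mol H = 2 × 0.6864 g H₂O ÷ 18.015 g/mol = 0.076203 mol
mol N = 2 × 0.09704 g N₂ ÷ 28.014 g/mol = 0.0069280 mol
Divide by the smallest (0.0069280 mol): C 4.998, H 10.999, N 1.000

C5H11N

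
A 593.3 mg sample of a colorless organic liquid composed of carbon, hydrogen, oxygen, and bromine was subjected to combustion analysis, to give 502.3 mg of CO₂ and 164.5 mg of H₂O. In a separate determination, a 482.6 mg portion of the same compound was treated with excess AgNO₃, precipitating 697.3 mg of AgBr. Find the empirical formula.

C5H8Br2O2

mol C = 0.5023 g CO₂ ÷ 44.009 g/mol = 0.011414 mol
mol H = 2 × 0.1645 g H₂O ÷ 18.015 g/mol = 0.018263 mol
From the AgBr data: mol Br per gram of compound = (0.6973 ÷ 187.772) ÷ 0.4826 = 0.0076949 mol/g, so in the 0.5933 g combustion sample mol Br = 0.0045654 mol
mass O = 0.5933 − (0.13709 + 0.018409 + 0.36479) = 0.073012 g → mol O = 0.073012 ÷ 15.999 = 0.0045635 mol
Divide by the smallest (0.0045635 mol): C 2.501, H 4.002, Br 1.000, O 1.000
Multiplying each by 2 gives whole numbers: C 5.00, H 8.00, Br 2.00, O 2.00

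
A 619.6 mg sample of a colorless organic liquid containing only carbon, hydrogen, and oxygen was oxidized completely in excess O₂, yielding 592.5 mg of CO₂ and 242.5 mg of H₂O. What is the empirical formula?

CH2O2

mol C = 0.5925 g CO₂ ÷ 44.009 g/mol = 0.013463 mol
mol H = 2 × 0.2425 g H₂O ÷ 18.015 g/mol = 0.026922 mol
mass O = 0.6196 − (0.16171 + 0.027137) = 0.43076 g → mol O = 0.43076 ÷ 15.999 = 0.026924 mol
Divide by the smallest (0.013463 mol): C 1.000, H 2.000, O 2.000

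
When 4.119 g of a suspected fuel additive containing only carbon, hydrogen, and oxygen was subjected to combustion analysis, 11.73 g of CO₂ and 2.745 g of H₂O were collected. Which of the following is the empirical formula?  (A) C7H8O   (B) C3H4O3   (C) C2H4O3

mol C = 11.73 g CO₂ ÷ 44.009 g/mol = 0.26654 mol
mol H = 2 × 2.745 g H₂O ÷ 18.015 g/mol = 0.30475 mol
mass O = 4.119 − (3.2014 + 0.30718) = 0.61045 g → mol O = 0.61045 ÷ 15.999 = 0.038155 mol
Divide by the smallest (0.038155 mol): C 6.986, H 7.987, O 1.000

(A) C7H8O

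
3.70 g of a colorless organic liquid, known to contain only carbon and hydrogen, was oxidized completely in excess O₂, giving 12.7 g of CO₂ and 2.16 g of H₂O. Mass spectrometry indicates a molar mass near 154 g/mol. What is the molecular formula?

mol C = 12.7 g CO₂ ÷ 44.009 g/mol = 0.2886 mol
mol H = 2 × 2.16 g H₂O ÷ 18.015 g/mol = 0.2398 mol
Divide by the smallest (0.2398 mol): C 1.203, H 1.000
Multiplying each by 5 gives whole numbers: C 6.02, H 5.00
Empirical formula: C6H5
Empirical-formula mass = 77.11 g/mol; 154 ÷ 77.11 ≈ 2, so the molecular formula is C12H10.

C12H10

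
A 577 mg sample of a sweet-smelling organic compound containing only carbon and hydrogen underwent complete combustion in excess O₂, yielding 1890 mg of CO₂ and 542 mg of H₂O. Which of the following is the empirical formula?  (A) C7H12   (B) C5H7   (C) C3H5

(B) C5H7

mol C = 1.89 g CO₂ ÷ 44.009 g/mol = 0.04295 mol
mol H = 2 × 0.542 g H₂O ÷ 18.015 g/mol = 0.06017 mol
Divide by the smallest (0.04295 mol): C 1.000, H 1.401
Multiplying each by 5 gives whole numbers: C 5.00, H 7.01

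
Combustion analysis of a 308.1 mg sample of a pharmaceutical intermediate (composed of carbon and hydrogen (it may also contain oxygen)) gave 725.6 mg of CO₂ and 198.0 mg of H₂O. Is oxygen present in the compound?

yes

mol C = 0.7256 g CO₂ ÷ 44.009 g/mol = 0.016488 mol
mol H = 2 × 0.1980 g H₂O ÷ 18.015 g/mol = 0.021982 mol
C and H account for only 0.22019 g of the 0.3081 g sample; the remaining 0.087911 g must be oxygen.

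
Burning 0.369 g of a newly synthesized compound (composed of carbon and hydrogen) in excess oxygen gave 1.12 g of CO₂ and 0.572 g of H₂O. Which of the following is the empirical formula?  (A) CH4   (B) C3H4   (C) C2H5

(C) C2H5

mol C = 1.12 g CO₂ ÷ 44.009 g/mol = 0.02545 mol
mol H = 2 × 0.572 g H₂O ÷ 18.015 g/mol = 0.06350 mol
Divide by the smallest (0.02545 mol): C 1.000, H 2.495
Multiplying each by 2 gives whole numbers: C 2.00, H 4.99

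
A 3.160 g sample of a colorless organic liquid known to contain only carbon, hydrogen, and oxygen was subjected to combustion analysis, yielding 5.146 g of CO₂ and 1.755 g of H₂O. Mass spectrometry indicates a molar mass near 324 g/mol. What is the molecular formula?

mol C = 5.146 g CO₂ ÷ 44.009 g/mol = 0.11693 mol
mol H = 2 × 1.755 g H₂O ÷ 18.015 g/mol = 0.19484 mol
mass O = 3.160 − (1.4045 + 0.19640) = 1.5591 g → mol O = 1.5591 ÷ 15.999 = 0.097453 mol
Divide by the smallest (0.097453 mol): C 1.200, H 1.999, O 1.000
Multiplying each by 5 gives whole numbers: C 6.00, H 10.00, O 5.00
Empirical formula: C6H10O5
Empirical-formula mass = 162.14 g/mol; 324 ÷ 162.14 ≈ 2, so the molecular formula is C12H20O10.

C12H20O10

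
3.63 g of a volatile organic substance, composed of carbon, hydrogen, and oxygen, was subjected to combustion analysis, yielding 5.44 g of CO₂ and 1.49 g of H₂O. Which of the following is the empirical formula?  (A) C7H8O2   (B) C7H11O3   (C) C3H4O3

(C) C3H4O3

mol C = 5.44 g CO₂ ÷ 44.009 g/mol = 0.1236 mol
mol H = 2 × 1.49 g H₂O ÷ 18.015 g/mol = 0.1654 mol
mass O = 3.63 − (1.485 + 0.1667) = 1.979 g → mol O = 1.979 ÷ 15.999 = 0.1237 mol
Divide by the smallest (0.1236 mol): C 1.000, H 1.338, O 1.000
Multiplying each by 3 gives whole numbers: C 3.00, H 4.01, O 3.00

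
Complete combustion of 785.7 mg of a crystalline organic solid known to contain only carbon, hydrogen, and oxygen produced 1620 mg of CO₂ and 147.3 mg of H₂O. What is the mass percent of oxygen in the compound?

41.63%

mol C = 1.620 g CO₂ ÷ 44.009 g/mol = 0.036811 mol
mol H = 2 × 0.1473 g H₂O ÷ 18.015 g/mol = 0.016353 mol
mass O = 0.7857 − (0.44213 + 0.016484) = 0.32708 g → mol O = 0.32708 ÷ 15.999 = 0.020444 mol
mass % O = 0.32708 g ÷ 0.7857 g × 100%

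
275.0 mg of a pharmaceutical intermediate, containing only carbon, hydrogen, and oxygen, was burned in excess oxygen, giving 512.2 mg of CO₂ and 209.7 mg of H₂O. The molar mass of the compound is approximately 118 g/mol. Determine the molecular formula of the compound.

mol C = 0.5122 g CO₂ ÷ 44.009 g/mol = 0.011639 mol
mol H = 2 × 0.2097 g H₂O ÷ 18.015 g/mol = 0.023281 mol
mass O = 0.2750 − (0.13979 + 0.023467) = 0.11174 g → mol O = 0.11174 ÷ 15.999 = 0.0069844 mol
Divide by the smallest (0.0069844 mol): C 1.666, H 3.333, O 1.000
Multiplying each by 3 gives whole numbers: C 5.00, H 10.00, O 3.00
Empirical formula: C5H10O3
Empirical-formula mass = 118.13 g/mol; 118 ÷ 118.13 ≈ 1, so the molecular formula is C5H10O3.

C5H10O3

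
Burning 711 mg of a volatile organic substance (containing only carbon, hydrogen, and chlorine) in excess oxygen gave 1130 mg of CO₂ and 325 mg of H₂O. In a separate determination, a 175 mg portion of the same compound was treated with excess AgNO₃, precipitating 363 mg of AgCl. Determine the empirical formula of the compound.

C5H7Cl2

mol C = 1.13 g CO₂ ÷ 44.009 g/mol = 0.02568 mol
mol H = 2 × 0.325 g H₂O ÷ 18.015 g/mol = 0.03608 mol
From the AgCl data: mol Cl per gram of compound = (0.363 ÷ 143.318) ÷ 0.175 = 0.01447 mol/g, so in the 0.711 g combustion sample mol Cl = 0.01029 mol
Divide by the smallest (0.01029 mol): C 2.495, H 3.506, Cl 1.000
Multiplying each by 2 gives whole numbers: C 4.99, H 7.01, Cl 2.00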